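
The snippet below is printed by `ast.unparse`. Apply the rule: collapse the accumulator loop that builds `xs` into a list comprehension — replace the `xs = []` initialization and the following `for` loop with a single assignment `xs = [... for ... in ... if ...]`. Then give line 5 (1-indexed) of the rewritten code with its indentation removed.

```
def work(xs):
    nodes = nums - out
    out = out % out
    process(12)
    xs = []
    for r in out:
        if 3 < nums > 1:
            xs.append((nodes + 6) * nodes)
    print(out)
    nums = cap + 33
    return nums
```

xs = [(nodes + 6) * nodes for r in out if 3 < nums > 1]

Transformed code:
def work(xs):
    nodes = nums - out
    out = out % out
    process(12)
    xs = [(nodes + 6) * nodes for r in out if 3 < nums > 1]
    print(out)
    nums = cap + 33
    return nums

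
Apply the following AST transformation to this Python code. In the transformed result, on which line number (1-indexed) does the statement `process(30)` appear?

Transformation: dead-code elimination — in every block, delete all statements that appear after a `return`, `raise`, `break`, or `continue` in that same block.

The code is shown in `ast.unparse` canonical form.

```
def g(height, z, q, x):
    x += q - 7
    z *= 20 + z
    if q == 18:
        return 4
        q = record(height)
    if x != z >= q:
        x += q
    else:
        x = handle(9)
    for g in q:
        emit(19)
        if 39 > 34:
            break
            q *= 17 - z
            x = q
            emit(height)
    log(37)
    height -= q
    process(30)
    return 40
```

Transformed code:
def g(height, z, q, x):
    x += q - 7
    z *= 20 + z
    if q == 18:
        return 4
    if x != z >= q:
        x += q
    else:
        x = handle(9)
    for g in q:
        emit(19)
        if 39 > 34:
            break
    log(37)
    height -= q
    process(30)
    return 40

16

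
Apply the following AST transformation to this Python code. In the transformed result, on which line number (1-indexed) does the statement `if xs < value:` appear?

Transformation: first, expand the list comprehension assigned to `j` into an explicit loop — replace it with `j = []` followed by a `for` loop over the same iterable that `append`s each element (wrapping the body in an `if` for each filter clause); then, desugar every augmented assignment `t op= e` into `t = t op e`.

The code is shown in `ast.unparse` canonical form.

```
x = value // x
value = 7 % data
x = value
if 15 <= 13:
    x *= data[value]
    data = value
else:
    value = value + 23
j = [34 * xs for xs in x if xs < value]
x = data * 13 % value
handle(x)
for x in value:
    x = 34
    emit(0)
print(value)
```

Transformed code:
x = value // x
value = 7 % data
x = value
if 15 <= 13:
    x = x * data[value]
    data = value
else:
    value = value + 23
j = []
for xs in x:
    if xs < value:
        j.append(34 * xs)
x = data * 13 % value
handle(x)
for x in value:
    x = 34
    emit(0)
print(value)

11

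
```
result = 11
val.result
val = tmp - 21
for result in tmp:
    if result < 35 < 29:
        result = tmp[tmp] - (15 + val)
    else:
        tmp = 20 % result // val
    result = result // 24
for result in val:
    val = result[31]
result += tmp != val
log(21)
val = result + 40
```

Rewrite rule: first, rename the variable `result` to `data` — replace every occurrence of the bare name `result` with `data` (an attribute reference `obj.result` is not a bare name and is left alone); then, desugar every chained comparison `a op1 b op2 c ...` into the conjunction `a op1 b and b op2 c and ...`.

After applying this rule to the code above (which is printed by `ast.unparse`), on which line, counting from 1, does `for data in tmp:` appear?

4

Transformed code:
data = 11
val.result
val = tmp - 21
for data in tmp:
    if data < 35 and 35 < 29:
        data = tmp[tmp] - (15 + val)
    else:
        tmp = 20 % data // val
    data = data // 24
for data in val:
    val = data[31]
data += tmp != val
log(21)
val = data + 40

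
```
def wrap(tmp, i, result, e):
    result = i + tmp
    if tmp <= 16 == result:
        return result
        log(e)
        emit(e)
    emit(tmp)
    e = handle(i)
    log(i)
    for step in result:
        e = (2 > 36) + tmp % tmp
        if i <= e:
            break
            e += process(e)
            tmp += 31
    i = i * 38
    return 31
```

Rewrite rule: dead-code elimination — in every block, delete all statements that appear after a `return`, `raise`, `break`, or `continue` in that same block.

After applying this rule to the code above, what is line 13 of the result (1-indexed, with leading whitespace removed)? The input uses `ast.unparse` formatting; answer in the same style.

return 31

Transformed code:
def wrap(tmp, i, result, e):
    result = i + tmp
    if tmp <= 16 == result:
        return result
    emit(tmp)
    e = handle(i)
    log(i)
    for step in result:
        e = (2 > 36) + tmp % tmp
        if i <= e:
            break
    i = i * 38
    return 31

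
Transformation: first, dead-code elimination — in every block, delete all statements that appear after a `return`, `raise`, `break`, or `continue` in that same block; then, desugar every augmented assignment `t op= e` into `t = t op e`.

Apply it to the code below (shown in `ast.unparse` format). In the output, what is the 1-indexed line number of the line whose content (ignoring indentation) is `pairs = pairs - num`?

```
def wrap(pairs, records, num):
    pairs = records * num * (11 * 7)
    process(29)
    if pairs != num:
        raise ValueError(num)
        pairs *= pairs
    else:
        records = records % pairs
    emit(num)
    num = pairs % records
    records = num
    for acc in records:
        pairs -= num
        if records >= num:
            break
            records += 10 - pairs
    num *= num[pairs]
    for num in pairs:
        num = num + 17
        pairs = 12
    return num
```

12

Transformed code:
def wrap(pairs, records, num):
    pairs = records * num * (11 * 7)
    process(29)
    if pairs != num:
        raise ValueError(num)
    else:
        records = records % pairs
    emit(num)
    num = pairs % records
    records = num
    for acc in records:
        pairs = pairs - num
        if records >= num:
            break
    num = num * num[pairs]
    for num in pairs:
        num = num + 17
        pairs = 12
    return num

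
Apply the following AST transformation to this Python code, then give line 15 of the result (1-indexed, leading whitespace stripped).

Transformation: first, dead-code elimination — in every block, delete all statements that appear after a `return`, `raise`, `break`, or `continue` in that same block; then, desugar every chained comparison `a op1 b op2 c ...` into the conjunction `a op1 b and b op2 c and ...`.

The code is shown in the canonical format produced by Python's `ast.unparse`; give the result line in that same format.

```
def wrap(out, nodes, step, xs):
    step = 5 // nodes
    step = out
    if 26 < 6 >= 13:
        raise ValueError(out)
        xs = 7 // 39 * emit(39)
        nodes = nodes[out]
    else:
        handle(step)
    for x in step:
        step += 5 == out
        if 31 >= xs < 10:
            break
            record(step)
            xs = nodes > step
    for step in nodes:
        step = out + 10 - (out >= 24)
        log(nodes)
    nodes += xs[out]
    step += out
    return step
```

Transformed code:
def wrap(out, nodes, step, xs):
    step = 5 // nodes
    step = out
    if 26 < 6 and 6 >= 13:
        raise ValueError(out)
    else:
        handle(step)
    for x in step:
        step += 5 == out
        if 31 >= xs and xs < 10:
            break
    for step in nodes:
        step = out + 10 - (out >= 24)
        log(nodes)
    nodes += xs[out]
    step += out
    return step

nodes += xs[out]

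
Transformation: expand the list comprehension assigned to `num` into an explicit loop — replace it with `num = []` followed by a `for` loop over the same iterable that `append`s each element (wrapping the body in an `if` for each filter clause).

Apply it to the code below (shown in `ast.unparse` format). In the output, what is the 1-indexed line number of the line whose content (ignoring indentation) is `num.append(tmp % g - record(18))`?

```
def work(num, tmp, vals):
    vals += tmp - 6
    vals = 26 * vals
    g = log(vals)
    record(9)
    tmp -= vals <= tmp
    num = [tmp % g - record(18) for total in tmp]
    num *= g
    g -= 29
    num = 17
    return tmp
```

Transformed code:
def work(num, tmp, vals):
    vals += tmp - 6
    vals = 26 * vals
    g = log(vals)
    record(9)
    tmp -= vals <= tmp
    num = []
    for total in tmp:
        num.append(tmp % g - record(18))
    num *= g
    g -= 29
    num = 17
    return tmp

9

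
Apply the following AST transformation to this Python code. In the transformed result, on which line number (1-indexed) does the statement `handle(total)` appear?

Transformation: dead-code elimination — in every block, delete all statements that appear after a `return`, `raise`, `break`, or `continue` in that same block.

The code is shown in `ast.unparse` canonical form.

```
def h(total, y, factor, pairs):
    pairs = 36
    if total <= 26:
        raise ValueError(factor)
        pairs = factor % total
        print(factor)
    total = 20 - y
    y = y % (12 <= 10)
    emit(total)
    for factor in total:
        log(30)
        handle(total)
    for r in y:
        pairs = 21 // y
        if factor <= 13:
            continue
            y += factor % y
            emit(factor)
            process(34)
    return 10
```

Transformed code:
def h(total, y, factor, pairs):
    pairs = 36
    if total <= 26:
        raise ValueError(factor)
    total = 20 - y
    y = y % (12 <= 10)
    emit(total)
    for factor in total:
        log(30)
        handle(total)
    for r in y:
        pairs = 21 // y
        if factor <= 13:
            continue
    return 10

10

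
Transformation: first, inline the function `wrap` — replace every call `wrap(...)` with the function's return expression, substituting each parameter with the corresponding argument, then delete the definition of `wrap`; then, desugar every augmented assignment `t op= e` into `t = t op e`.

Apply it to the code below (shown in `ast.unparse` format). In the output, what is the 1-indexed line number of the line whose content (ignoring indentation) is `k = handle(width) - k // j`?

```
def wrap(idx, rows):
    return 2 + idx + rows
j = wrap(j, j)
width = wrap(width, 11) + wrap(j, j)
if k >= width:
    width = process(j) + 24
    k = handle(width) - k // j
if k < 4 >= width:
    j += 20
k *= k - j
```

5

Transformed code:
j = 2 + j + j
width = 2 + width + 11 + (2 + j + j)
if k >= width:
    width = process(j) + 24
    k = handle(width) - k // j
if k < 4 >= width:
    j = j + 20
k = k * (k - j)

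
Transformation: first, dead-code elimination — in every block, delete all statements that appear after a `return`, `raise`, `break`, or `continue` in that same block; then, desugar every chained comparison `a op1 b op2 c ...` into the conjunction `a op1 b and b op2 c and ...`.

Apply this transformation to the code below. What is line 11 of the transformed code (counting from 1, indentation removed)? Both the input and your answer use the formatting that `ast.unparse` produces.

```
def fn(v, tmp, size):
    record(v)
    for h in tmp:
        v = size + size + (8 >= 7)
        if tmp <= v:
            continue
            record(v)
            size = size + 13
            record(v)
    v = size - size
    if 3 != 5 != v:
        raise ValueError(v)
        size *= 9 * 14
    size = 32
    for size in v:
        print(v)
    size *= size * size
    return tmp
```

for size in v:

Transformed code:
def fn(v, tmp, size):
    record(v)
    for h in tmp:
        v = size + size + (8 >= 7)
        if tmp <= v:
            continue
    v = size - size
    if 3 != 5 and 5 != v:
        raise ValueError(v)
    size = 32
    for size in v:
        print(v)
    size *= size * size
    return tmp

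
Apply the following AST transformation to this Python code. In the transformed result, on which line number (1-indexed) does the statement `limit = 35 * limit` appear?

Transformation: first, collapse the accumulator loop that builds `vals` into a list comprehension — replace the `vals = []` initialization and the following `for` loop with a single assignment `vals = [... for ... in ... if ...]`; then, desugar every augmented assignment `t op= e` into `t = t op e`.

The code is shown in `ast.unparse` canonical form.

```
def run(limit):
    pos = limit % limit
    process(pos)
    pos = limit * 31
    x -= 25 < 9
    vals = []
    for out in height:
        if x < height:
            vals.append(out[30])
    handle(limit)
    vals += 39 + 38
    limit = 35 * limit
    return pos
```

Transformed code:
def run(limit):
    pos = limit % limit
    process(pos)
    pos = limit * 31
    x = x - (25 < 9)
    vals = [out[30] for out in height if x < height]
    handle(limit)
    vals = vals + (39 + 38)
    limit = 35 * limit
    return pos

9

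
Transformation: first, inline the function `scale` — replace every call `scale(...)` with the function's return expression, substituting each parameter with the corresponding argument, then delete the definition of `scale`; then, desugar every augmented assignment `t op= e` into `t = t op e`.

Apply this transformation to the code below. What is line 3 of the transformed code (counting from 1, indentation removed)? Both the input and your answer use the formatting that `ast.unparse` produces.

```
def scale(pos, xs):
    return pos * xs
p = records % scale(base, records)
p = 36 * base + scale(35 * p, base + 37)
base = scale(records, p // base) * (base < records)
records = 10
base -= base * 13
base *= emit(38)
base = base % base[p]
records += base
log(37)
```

Transformed code:
p = records % (base * records)
p = 36 * base + 35 * p * (base + 37)
base = records * (p // base) * (base < records)
records = 10
base = base - base * 13
base = base * emit(38)
base = base % base[p]
records = records + base
log(37)

base = records * (p // base) * (base < records)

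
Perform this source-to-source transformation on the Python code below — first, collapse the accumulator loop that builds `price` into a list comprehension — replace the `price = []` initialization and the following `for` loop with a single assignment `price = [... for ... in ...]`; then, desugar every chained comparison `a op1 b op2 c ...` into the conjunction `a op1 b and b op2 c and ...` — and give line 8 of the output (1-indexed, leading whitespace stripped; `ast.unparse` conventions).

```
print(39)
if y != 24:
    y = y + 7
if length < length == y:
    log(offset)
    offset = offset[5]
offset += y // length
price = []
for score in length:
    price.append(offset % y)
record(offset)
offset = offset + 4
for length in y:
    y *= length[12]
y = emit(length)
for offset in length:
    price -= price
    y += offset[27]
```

Transformed code:
print(39)
if y != 24:
    y = y + 7
if length < length and length == y:
    log(offset)
    offset = offset[5]
offset += y // length
price = [offset % y for score in length]
record(offset)
offset = offset + 4
for length in y:
    y *= length[12]
y = emit(length)
for offset in length:
    price -= price
    y += offset[27]

price = [offset % y for score in length]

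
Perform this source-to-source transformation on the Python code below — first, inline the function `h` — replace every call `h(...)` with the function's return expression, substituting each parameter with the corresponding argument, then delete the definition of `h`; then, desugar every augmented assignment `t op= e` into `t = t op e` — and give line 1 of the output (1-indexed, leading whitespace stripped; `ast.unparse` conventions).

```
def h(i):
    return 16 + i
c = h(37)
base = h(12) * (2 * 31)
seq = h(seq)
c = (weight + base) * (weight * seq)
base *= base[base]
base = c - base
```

c = 16 + 37

Transformed code:
c = 16 + 37
base = (16 + 12) * (2 * 31)
seq = 16 + seq
c = (weight + base) * (weight * seq)
base = base * base[base]
base = c - base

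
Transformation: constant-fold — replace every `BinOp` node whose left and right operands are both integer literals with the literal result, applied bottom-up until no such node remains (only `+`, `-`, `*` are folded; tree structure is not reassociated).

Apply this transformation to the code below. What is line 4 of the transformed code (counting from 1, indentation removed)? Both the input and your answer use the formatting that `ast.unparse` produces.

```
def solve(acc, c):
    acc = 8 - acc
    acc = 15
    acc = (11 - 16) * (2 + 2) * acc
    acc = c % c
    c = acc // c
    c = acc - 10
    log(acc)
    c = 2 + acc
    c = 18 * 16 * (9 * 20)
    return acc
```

Transformed code:
def solve(acc, c):
    acc = 8 - acc
    acc = 15
    acc = -20 * acc
    acc = c % c
    c = acc // c
    c = acc - 10
    log(acc)
    c = 2 + acc
    c = 51840
    return acc

acc = -20 * acc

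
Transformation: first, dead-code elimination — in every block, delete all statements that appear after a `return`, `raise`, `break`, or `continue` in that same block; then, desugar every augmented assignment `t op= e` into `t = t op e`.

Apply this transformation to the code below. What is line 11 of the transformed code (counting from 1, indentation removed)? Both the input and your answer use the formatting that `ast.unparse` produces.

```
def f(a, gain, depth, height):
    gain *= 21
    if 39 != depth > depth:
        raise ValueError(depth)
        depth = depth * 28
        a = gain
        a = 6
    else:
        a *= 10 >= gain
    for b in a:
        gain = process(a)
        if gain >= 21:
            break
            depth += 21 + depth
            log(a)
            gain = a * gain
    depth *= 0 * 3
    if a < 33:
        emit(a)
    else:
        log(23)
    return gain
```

Transformed code:
def f(a, gain, depth, height):
    gain = gain * 21
    if 39 != depth > depth:
        raise ValueError(depth)
    else:
        a = a * (10 >= gain)
    for b in a:
        gain = process(a)
        if gain >= 21:
            break
    depth = depth * (0 * 3)
    if a < 33:
        emit(a)
    else:
        log(23)
    return gain

depth = depth * (0 * 3)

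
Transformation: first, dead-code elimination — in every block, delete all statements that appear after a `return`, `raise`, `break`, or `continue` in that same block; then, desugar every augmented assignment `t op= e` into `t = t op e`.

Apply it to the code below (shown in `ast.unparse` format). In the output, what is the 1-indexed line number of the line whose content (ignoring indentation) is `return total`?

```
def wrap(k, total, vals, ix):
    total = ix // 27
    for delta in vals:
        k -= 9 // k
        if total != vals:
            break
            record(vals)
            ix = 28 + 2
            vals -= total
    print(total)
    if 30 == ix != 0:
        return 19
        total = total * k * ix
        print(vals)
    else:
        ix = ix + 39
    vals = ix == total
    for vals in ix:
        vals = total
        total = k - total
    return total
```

16

Transformed code:
def wrap(k, total, vals, ix):
    total = ix // 27
    for delta in vals:
        k = k - 9 // k
        if total != vals:
            break
    print(total)
    if 30 == ix != 0:
        return 19
    else:
        ix = ix + 39
    vals = ix == total
    for vals in ix:
        vals = total
        total = k - total
    return total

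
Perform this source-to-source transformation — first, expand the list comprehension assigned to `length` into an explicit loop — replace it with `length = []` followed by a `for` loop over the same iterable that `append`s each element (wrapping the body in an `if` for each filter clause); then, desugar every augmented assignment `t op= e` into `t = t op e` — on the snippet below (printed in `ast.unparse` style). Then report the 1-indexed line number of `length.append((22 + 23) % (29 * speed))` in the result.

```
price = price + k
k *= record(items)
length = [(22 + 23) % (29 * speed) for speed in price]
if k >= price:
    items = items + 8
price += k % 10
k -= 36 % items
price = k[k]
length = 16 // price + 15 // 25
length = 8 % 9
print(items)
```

Transformed code:
price = price + k
k = k * record(items)
length = []
for speed in price:
    length.append((22 + 23) % (29 * speed))
if k >= price:
    items = items + 8
price = price + k % 10
k = k - 36 % items
price = k[k]
length = 16 // price + 15 // 25
length = 8 % 9
print(items)

5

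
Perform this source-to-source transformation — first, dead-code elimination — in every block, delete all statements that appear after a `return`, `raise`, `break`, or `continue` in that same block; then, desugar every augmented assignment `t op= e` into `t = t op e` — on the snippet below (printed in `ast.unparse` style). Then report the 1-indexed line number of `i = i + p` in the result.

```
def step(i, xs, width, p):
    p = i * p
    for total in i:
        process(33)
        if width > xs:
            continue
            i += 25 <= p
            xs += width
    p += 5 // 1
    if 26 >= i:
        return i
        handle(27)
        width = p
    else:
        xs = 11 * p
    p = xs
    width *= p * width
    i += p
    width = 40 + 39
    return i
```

14

Transformed code:
def step(i, xs, width, p):
    p = i * p
    for total in i:
        process(33)
        if width > xs:
            continue
    p = p + 5 // 1
    if 26 >= i:
        return i
    else:
        xs = 11 * p
    p = xs
    width = width * (p * width)
    i = i + p
    width = 40 + 39
    return i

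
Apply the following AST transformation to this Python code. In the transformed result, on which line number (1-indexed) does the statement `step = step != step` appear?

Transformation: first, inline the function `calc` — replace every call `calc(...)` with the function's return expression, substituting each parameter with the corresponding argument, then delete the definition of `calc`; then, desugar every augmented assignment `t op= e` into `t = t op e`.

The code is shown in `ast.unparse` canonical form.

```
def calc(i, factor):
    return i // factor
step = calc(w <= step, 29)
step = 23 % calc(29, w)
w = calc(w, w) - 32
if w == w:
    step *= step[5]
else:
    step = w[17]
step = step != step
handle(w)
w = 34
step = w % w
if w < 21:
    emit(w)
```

Transformed code:
step = (w <= step) // 29
step = 23 % (29 // w)
w = w // w - 32
if w == w:
    step = step * step[5]
else:
    step = w[17]
step = step != step
handle(w)
w = 34
step = w % w
if w < 21:
    emit(w)

8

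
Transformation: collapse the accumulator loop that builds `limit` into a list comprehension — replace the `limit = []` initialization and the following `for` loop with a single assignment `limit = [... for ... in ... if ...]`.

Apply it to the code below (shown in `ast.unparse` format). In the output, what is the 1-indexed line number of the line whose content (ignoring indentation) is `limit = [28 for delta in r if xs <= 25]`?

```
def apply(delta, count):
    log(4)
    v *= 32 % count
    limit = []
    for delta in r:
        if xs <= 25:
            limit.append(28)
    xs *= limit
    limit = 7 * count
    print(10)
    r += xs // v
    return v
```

Transformed code:
def apply(delta, count):
    log(4)
    v *= 32 % count
    limit = [28 for delta in r if xs <= 25]
    xs *= limit
    limit = 7 * count
    print(10)
    r += xs // v
    return v

4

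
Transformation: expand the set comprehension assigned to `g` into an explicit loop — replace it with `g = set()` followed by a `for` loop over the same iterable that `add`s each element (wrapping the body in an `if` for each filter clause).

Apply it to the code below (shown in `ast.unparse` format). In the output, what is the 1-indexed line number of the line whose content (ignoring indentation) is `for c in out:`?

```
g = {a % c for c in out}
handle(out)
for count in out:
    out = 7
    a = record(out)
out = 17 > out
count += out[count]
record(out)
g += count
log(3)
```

2

Transformed code:
g = set()
for c in out:
    g.add(a % c)
handle(out)
for count in out:
    out = 7
    a = record(out)
out = 17 > out
count += out[count]
record(out)
g += count
log(3)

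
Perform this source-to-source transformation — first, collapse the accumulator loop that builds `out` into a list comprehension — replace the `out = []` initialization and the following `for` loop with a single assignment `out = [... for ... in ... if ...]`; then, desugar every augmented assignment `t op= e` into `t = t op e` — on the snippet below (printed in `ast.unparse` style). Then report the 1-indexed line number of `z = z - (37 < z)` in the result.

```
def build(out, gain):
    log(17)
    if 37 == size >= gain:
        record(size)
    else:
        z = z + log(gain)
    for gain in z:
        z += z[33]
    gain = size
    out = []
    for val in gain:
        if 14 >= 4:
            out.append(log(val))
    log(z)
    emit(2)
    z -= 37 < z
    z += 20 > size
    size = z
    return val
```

13

Transformed code:
def build(out, gain):
    log(17)
    if 37 == size >= gain:
        record(size)
    else:
        z = z + log(gain)
    for gain in z:
        z = z + z[33]
    gain = size
    out = [log(val) for val in gain if 14 >= 4]
    log(z)
    emit(2)
    z = z - (37 < z)
    z = z + (20 > size)
    size = z
    return val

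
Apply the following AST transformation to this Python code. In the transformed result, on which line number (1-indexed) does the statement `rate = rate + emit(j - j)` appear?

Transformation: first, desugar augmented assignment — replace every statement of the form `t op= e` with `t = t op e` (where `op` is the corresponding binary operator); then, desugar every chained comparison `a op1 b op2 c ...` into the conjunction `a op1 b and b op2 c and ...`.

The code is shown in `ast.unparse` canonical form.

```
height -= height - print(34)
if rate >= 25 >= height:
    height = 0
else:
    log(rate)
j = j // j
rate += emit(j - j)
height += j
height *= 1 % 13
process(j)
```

7

Transformed code:
height = height - (height - print(34))
if rate >= 25 and 25 >= height:
    height = 0
else:
    log(rate)
j = j // j
rate = rate + emit(j - j)
height = height + j
height = height * (1 % 13)
process(j)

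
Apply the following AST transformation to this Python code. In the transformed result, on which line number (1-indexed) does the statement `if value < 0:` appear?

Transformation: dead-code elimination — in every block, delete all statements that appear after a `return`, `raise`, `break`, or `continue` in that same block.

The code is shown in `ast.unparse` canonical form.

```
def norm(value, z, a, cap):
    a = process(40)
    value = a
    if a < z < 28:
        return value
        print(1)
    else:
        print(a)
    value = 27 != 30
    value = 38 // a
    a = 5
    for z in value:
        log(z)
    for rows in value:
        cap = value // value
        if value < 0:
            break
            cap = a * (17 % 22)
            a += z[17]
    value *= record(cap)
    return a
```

15

Transformed code:
def norm(value, z, a, cap):
    a = process(40)
    value = a
    if a < z < 28:
        return value
    else:
        print(a)
    value = 27 != 30
    value = 38 // a
    a = 5
    for z in value:
        log(z)
    for rows in value:
        cap = value // value
        if value < 0:
            break
    value *= record(cap)
    return a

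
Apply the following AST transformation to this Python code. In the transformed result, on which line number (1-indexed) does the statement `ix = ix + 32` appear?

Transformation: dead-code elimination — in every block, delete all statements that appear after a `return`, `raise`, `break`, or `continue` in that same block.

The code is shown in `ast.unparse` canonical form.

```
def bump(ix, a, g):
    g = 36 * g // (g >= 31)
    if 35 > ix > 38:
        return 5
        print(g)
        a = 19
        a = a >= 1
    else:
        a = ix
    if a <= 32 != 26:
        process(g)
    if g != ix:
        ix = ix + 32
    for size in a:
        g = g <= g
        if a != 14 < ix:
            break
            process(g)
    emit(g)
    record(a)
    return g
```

10

Transformed code:
def bump(ix, a, g):
    g = 36 * g // (g >= 31)
    if 35 > ix > 38:
        return 5
    else:
        a = ix
    if a <= 32 != 26:
        process(g)
    if g != ix:
        ix = ix + 32
    for size in a:
        g = g <= g
        if a != 14 < ix:
            break
    emit(g)
    record(a)
    return g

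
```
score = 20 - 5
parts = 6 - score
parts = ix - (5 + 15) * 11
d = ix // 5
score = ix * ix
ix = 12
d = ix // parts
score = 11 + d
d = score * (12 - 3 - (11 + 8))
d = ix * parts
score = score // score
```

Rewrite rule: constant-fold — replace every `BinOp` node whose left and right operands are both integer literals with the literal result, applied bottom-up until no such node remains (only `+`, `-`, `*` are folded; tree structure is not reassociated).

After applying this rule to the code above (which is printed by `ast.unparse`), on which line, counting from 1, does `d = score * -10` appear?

Transformed code:
score = 15
parts = 6 - score
parts = ix - 220
d = ix // 5
score = ix * ix
ix = 12
d = ix // parts
score = 11 + d
d = score * -10
d = ix * parts
score = score // score

9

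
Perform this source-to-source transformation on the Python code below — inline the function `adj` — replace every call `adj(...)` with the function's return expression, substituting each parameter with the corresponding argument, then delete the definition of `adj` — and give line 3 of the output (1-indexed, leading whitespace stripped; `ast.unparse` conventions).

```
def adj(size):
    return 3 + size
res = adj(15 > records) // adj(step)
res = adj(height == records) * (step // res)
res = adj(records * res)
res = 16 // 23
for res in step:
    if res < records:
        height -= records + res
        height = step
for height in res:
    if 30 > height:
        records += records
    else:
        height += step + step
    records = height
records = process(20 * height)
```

res = 3 + records * res

Transformed code:
res = (3 + (15 > records)) // (3 + step)
res = (3 + (height == records)) * (step // res)
res = 3 + records * res
res = 16 // 23
for res in step:
    if res < records:
        height -= records + res
        height = step
for height in res:
    if 30 > height:
        records += records
    else:
        height += step + step
    records = height
records = process(20 * height)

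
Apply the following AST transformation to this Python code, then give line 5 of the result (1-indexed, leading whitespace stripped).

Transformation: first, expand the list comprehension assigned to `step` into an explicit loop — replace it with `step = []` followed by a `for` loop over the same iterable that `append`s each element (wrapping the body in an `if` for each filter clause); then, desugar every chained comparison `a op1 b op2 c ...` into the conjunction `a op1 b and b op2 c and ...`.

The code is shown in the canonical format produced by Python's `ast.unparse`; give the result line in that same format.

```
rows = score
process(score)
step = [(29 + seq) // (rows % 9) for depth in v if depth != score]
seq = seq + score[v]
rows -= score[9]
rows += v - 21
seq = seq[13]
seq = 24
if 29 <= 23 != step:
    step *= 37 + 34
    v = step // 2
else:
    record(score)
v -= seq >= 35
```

if depth != score:

Transformed code:
rows = score
process(score)
step = []
for depth in v:
    if depth != score:
        step.append((29 + seq) // (rows % 9))
seq = seq + score[v]
rows -= score[9]
rows += v - 21
seq = seq[13]
seq = 24
if 29 <= 23 and 23 != step:
    step *= 37 + 34
    v = step // 2
else:
    record(score)
v -= seq >= 35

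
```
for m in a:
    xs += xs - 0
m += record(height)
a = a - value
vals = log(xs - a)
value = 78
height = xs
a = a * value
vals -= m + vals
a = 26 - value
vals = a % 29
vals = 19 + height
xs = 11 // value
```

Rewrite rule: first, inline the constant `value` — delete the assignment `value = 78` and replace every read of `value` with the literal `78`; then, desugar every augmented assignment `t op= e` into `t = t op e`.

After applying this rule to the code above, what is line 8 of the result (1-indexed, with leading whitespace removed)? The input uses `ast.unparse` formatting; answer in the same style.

vals = vals - (m + vals)

Transformed code:
for m in a:
    xs = xs + (xs - 0)
m = m + record(height)
a = a - 78
vals = log(xs - a)
height = xs
a = a * 78
vals = vals - (m + vals)
a = 26 - 78
vals = a % 29
vals = 19 + height
xs = 11 // 78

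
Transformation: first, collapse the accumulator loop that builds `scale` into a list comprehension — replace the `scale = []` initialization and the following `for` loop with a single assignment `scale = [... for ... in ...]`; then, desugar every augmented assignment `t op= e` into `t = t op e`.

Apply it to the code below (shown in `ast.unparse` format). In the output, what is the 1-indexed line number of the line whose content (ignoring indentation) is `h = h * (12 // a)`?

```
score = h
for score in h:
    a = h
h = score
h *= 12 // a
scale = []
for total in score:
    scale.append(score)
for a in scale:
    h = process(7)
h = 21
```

Transformed code:
score = h
for score in h:
    a = h
h = score
h = h * (12 // a)
scale = [score for total in score]
for a in scale:
    h = process(7)
h = 21

5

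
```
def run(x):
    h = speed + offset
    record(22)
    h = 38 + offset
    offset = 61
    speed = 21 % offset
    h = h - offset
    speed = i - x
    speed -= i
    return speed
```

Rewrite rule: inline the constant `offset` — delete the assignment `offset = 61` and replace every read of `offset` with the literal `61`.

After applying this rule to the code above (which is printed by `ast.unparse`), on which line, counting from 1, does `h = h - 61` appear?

Transformed code:
def run(x):
    h = speed + 61
    record(22)
    h = 38 + 61
    speed = 21 % 61
    h = h - 61
    speed = i - x
    speed -= i
    return speed

6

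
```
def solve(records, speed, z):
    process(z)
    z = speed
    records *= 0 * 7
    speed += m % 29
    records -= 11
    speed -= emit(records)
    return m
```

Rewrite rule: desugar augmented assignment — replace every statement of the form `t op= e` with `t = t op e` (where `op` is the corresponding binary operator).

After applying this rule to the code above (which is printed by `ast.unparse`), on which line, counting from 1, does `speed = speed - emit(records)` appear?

7

Transformed code:
def solve(records, speed, z):
    process(z)
    z = speed
    records = records * (0 * 7)
    speed = speed + m % 29
    records = records - 11
    speed = speed - emit(records)
    return m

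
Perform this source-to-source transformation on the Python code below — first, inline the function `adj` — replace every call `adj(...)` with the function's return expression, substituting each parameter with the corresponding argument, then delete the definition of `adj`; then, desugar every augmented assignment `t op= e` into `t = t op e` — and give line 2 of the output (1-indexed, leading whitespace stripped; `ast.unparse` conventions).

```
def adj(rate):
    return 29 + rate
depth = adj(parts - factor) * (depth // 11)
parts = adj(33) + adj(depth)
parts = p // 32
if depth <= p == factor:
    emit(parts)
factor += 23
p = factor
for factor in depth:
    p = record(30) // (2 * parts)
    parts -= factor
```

Transformed code:
depth = (29 + (parts - factor)) * (depth // 11)
parts = 29 + 33 + (29 + depth)
parts = p // 32
if depth <= p == factor:
    emit(parts)
factor = factor + 23
p = factor
for factor in depth:
    p = record(30) // (2 * parts)
    parts = parts - factor

parts = 29 + 33 + (29 + depth)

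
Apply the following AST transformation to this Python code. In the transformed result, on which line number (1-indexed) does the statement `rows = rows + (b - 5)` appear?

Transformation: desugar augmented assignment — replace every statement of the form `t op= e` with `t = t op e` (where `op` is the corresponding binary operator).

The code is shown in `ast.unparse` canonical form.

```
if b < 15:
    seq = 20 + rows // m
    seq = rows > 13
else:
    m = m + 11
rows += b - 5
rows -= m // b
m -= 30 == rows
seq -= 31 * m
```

6

Transformed code:
if b < 15:
    seq = 20 + rows // m
    seq = rows > 13
else:
    m = m + 11
rows = rows + (b - 5)
rows = rows - m // b
m = m - (30 == rows)
seq = seq - 31 * m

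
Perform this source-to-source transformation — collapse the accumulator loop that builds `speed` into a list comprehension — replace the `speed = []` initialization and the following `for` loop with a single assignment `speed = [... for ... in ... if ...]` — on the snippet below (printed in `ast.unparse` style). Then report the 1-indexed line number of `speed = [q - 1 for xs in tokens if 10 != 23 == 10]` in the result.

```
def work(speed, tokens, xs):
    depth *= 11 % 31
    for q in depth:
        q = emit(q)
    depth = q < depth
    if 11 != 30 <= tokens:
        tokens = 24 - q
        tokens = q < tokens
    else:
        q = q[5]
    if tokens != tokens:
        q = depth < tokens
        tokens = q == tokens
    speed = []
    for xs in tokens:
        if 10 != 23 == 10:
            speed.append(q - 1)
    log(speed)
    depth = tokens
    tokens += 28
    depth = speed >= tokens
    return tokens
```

14

Transformed code:
def work(speed, tokens, xs):
    depth *= 11 % 31
    for q in depth:
        q = emit(q)
    depth = q < depth
    if 11 != 30 <= tokens:
        tokens = 24 - q
        tokens = q < tokens
    else:
        q = q[5]
    if tokens != tokens:
        q = depth < tokens
        tokens = q == tokens
    speed = [q - 1 for xs in tokens if 10 != 23 == 10]
    log(speed)
    depth = tokens
    tokens += 28
    depth = speed >= tokens
    return tokens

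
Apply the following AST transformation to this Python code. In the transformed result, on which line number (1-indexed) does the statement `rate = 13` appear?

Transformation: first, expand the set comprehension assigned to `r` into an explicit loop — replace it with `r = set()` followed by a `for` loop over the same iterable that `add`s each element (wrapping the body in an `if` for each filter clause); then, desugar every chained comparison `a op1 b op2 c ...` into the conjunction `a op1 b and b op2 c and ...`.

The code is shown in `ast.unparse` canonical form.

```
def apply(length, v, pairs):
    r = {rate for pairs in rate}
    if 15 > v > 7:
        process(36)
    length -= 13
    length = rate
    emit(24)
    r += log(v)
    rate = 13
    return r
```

Transformed code:
def apply(length, v, pairs):
    r = set()
    for pairs in rate:
        r.add(rate)
    if 15 > v and v > 7:
        process(36)
    length -= 13
    length = rate
    emit(24)
    r += log(v)
    rate = 13
    return r

11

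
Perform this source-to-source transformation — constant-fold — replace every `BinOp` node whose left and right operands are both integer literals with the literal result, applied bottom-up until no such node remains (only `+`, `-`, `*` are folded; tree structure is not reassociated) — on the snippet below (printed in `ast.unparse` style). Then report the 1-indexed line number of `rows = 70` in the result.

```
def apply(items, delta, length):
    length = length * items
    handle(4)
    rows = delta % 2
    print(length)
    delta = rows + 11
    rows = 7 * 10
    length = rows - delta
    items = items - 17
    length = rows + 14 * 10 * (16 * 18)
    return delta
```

Transformed code:
def apply(items, delta, length):
    length = length * items
    handle(4)
    rows = delta % 2
    print(length)
    delta = rows + 11
    rows = 70
    length = rows - delta
    items = items - 17
    length = rows + 40320
    return delta

7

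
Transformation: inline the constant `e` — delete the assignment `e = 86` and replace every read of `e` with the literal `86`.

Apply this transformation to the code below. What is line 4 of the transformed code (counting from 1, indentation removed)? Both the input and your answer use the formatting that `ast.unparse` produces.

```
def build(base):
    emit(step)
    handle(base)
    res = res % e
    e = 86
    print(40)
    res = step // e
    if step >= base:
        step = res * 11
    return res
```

Transformed code:
def build(base):
    emit(step)
    handle(base)
    res = res % 86
    print(40)
    res = step // 86
    if step >= base:
        step = res * 11
    return res

res = res % 86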